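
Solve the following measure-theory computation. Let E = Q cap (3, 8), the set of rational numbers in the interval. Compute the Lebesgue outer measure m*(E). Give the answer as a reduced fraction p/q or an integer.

Q cap (3, 8) is countable; list its elements as q_1, q_2, ... . Fix eps > 0 and cover the k-th point by an interval of length eps * 2^(-k). The cover has total length eps * sum_{k>=1} 2^(-k) = eps, so by definition of outer measure m*(Q cap (3, 8)) <= eps. Since eps was arbitrary and m* >= 0, the outer measure is 0.

0


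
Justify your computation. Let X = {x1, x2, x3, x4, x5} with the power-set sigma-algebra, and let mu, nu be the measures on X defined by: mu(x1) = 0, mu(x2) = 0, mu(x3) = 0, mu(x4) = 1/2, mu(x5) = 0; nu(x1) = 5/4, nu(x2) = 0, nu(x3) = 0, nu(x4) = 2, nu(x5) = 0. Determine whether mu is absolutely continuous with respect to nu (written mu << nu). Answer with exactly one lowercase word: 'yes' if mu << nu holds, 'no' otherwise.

mu << nu means: every nu-null measurable set is also mu-null; equivalently, for every atom x, if nu({x}) = 0 then mu({x}) = 0.
Checking each atom:
  x1: nu = 5/4 > 0 -> no constraint.
  x2: nu = 0, mu = 0 -> consistent with mu << nu.
  x3: nu = 0, mu = 0 -> consistent with mu << nu.
  x4: nu = 2 > 0 -> no constraint.
  x5: nu = 0, mu = 0 -> consistent with mu << nu.
No atom violates the condition. Therefore mu << nu.

yes


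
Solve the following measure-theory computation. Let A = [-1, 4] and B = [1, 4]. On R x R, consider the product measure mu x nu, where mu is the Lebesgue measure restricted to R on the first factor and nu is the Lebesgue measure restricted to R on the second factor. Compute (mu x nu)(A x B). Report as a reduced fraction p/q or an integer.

For a measurable rectangle A x B, the product measure satisfies
  (mu x nu)(A x B) = mu(A) * nu(B).
  mu(A) = 5.
  nu(B) = 3.
  (mu x nu)(A x B) = 5 * 3 = 15.

15


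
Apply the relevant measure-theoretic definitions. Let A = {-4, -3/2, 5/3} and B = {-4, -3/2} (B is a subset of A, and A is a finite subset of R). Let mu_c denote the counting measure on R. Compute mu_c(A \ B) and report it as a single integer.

Counting measure assigns mu_c(E) = |E| (number of elements) when E is finite. For B subset A, A \ B is the set of elements of A not in B, so |A \ B| = |A| - |B|.
|A| = 3, |B| = 2, so mu_c(A \ B) = 3 - 2 = 1.

1


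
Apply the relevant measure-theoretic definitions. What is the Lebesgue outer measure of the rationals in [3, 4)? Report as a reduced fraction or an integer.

The set Q cap [3, 4) is countable (a subset of the countable set Q). Lebesgue outer measure of any countable set is 0: each singleton {q} has m*({q}) = 0, and by countable subadditivity m*(union_k {q_k}) <= sum_k m*({q_k}) = sum_k 0 = 0. The reverse inequality m*(E) >= 0 is automatic. So m*(Q cap [3, 4)) = 0.

0


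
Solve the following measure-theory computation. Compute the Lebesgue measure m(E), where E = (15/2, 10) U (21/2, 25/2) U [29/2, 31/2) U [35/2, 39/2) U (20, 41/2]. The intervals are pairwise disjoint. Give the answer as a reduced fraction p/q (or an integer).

For pairwise disjoint intervals, m(union_i I_i) = sum_i m(I_i),
and m is invariant under swapping open/closed endpoints (single points have measure 0).
So m(E) = sum_i (b_i - a_i).
  I_1 has length 10 - 15/2 = 5/2.
  I_2 has length 25/2 - 21/2 = 2.
  I_3 has length 31/2 - 29/2 = 1.
  I_4 has length 39/2 - 35/2 = 2.
  I_5 has length 41/2 - 20 = 1/2.
Summing:
  m(E) = 5/2 + 2 + 1 + 2 + 1/2 = 8.

8


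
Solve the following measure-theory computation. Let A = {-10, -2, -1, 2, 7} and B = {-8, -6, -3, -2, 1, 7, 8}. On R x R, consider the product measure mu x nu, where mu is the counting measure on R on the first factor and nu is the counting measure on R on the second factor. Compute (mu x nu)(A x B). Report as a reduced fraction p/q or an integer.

For a measurable rectangle A x B, the product measure satisfies
  (mu x nu)(A x B) = mu(A) * nu(B).
  mu(A) = 5.
  nu(B) = 7.
  (mu x nu)(A x B) = 5 * 7 = 35.

35


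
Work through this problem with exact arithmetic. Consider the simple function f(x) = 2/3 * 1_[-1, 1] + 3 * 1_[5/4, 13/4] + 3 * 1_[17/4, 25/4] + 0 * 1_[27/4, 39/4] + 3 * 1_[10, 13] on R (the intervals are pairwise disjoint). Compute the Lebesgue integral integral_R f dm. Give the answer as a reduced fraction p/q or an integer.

For a simple function f = sum_i c_i * 1_{A_i} with disjoint A_i,
  integral f dm = sum_i c_i * m(A_i).
Lengths of the A_i:
  m(A_1) = 1 - (-1) = 2.
  m(A_2) = 13/4 - 5/4 = 2.
  m(A_3) = 25/4 - 17/4 = 2.
  m(A_4) = 39/4 - 27/4 = 3.
  m(A_5) = 13 - 10 = 3.
Contributions c_i * m(A_i):
  (2/3) * (2) = 4/3.
  (3) * (2) = 6.
  (3) * (2) = 6.
  (0) * (3) = 0.
  (3) * (3) = 9.
Total: 4/3 + 6 + 6 + 0 + 9 = 67/3.

67/3


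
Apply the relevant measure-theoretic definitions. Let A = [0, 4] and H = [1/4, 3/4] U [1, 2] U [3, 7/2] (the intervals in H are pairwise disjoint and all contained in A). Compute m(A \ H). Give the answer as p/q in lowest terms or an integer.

The ambient interval has length m(A) = 4 - 0 = 4.
Since the holes are disjoint and sit inside A, by finite additivity
  m(H) = sum_i (b_i - a_i), and m(A \ H) = m(A) - m(H).
Computing the hole measures:
  m(H_1) = 3/4 - 1/4 = 1/2.
  m(H_2) = 2 - 1 = 1.
  m(H_3) = 7/2 - 3 = 1/2.
Summed: m(H) = 1/2 + 1 + 1/2 = 2.
So m(A \ H) = 4 - 2 = 2.

2


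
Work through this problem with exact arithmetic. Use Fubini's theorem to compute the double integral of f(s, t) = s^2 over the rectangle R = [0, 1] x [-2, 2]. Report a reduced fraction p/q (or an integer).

f(s, t) is a tensor product of a function of s and a function of t, and both factors are bounded continuous (hence Lebesgue integrable) on the rectangle, so Fubini's theorem applies:
  integral_R f d(m x m) = (integral_a1^b1 s^2 ds) * (integral_a2^b2 1 dt).
Inner integral in s: integral_{0}^{1} s^2 ds = (1^3 - 0^3)/3
  = 1/3.
Inner integral in t: integral_{-2}^{2} 1 dt = (2^1 - (-2)^1)/1
  = 4.
Product: (1/3) * (4) = 4/3.

4/3


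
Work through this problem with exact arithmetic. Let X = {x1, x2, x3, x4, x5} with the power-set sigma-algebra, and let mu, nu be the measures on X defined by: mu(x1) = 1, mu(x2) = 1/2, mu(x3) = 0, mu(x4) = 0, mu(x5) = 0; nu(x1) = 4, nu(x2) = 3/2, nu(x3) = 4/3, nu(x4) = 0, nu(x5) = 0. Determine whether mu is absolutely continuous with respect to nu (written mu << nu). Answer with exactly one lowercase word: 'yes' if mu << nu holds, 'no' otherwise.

mu << nu means: every nu-null measurable set is also mu-null; equivalently, for every atom x, if nu({x}) = 0 then mu({x}) = 0.
Checking each atom:
  x1: nu = 4 > 0 -> no constraint.
  x2: nu = 3/2 > 0 -> no constraint.
  x3: nu = 4/3 > 0 -> no constraint.
  x4: nu = 0, mu = 0 -> consistent with mu << nu.
  x5: nu = 0, mu = 0 -> consistent with mu << nu.
No atom violates the condition. Therefore mu << nu.

yes


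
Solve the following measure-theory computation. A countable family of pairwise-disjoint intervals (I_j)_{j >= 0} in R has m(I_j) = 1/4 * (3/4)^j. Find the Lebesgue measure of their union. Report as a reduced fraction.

By countable additivity of the Lebesgue measure on pairwise disjoint measurable sets,
  m(union_{j >= 0} I_j) = sum_{j >= 0} m(I_j) = sum_{j >= 0} a * r^j,
  with a = 1/4 and r = 3/4.
Since 0 < r = 3/4 < 1, the geometric series converges:
  sum_{j >= 0} a * r^j = a / (1 - r).
  = 1/4 / (1 - 3/4)
  = 1/4 / (1/4)
  = 1.

1


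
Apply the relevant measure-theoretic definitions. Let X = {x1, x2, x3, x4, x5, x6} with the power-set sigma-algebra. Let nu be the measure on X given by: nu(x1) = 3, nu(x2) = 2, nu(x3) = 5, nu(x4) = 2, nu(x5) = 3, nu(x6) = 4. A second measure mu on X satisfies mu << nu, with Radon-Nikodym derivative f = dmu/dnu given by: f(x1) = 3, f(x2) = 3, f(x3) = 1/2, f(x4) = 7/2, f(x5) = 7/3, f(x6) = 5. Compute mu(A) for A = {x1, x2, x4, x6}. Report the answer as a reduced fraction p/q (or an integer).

By the defining property of the Radon-Nikodym derivative, for every measurable set A,
  mu(A) = integral_A f dnu.
Since nu is a discrete measure concentrated on the atoms of X, the integral over A reduces to the sum
  mu(A) = sum_{x in A} f(x) * nu({x}).
Computing each term:
  x1: f(x1) * nu(x1) = 3 * 3 = 9.
  x2: f(x2) * nu(x2) = 3 * 2 = 6.
  x4: f(x4) * nu(x4) = 7/2 * 2 = 7.
  x6: f(x6) * nu(x6) = 5 * 4 = 20.
Summing: mu(A) = 9 + 6 + 7 + 20 = 42.

42


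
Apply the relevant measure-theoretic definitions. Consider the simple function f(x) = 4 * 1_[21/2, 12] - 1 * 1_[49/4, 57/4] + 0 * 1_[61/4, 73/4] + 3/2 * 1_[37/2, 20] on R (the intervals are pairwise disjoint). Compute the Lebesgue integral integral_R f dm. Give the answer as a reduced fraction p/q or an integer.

For a simple function f = sum_i c_i * 1_{A_i} with disjoint A_i,
  integral f dm = sum_i c_i * m(A_i).
Lengths of the A_i:
  m(A_1) = 12 - 21/2 = 3/2.
  m(A_2) = 57/4 - 49/4 = 2.
  m(A_3) = 73/4 - 61/4 = 3.
  m(A_4) = 20 - 37/2 = 3/2.
Contributions c_i * m(A_i):
  (4) * (3/2) = 6.
  (-1) * (2) = -2.
  (0) * (3) = 0.
  (3/2) * (3/2) = 9/4.
Total: 6 - 2 + 0 + 9/4 = 25/4.

25/4


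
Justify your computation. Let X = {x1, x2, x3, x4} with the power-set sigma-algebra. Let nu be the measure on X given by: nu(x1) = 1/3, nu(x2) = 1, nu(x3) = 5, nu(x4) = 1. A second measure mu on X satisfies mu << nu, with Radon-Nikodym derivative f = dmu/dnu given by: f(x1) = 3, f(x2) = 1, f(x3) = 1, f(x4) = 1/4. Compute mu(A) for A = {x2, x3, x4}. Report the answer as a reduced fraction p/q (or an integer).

By the defining property of the Radon-Nikodym derivative, for every measurable set A,
  mu(A) = integral_A f dnu.
Since nu is a discrete measure concentrated on the atoms of X, the integral over A reduces to the sum
  mu(A) = sum_{x in A} f(x) * nu({x}).
Computing each term:
  x2: f(x2) * nu(x2) = 1 * 1 = 1.
  x3: f(x3) * nu(x3) = 1 * 5 = 5.
  x4: f(x4) * nu(x4) = 1/4 * 1 = 1/4.
Summing: mu(A) = 1 + 5 + 1/4 = 25/4.

25/4


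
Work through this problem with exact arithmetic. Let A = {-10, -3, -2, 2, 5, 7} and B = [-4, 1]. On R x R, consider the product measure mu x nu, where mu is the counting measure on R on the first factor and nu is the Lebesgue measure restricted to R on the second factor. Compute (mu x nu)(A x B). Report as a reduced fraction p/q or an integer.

For a measurable rectangle A x B, the product measure satisfies
  (mu x nu)(A x B) = mu(A) * nu(B).
  mu(A) = 6.
  nu(B) = 5.
  (mu x nu)(A x B) = 6 * 5 = 30.

30


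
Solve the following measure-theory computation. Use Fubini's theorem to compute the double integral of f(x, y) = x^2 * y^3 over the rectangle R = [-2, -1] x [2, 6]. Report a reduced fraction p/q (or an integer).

f(x, y) is a tensor product of a function of x and a function of y, and both factors are bounded continuous (hence Lebesgue integrable) on the rectangle, so Fubini's theorem applies:
  integral_R f d(m x m) = (integral_a1^b1 x^2 dx) * (integral_a2^b2 y^3 dy).
Inner integral in x: integral_{-2}^{-1} x^2 dx = ((-1)^3 - (-2)^3)/3
  = 7/3.
Inner integral in y: integral_{2}^{6} y^3 dy = (6^4 - 2^4)/4
  = 320.
Product: (7/3) * (320) = 2240/3.

2240/3


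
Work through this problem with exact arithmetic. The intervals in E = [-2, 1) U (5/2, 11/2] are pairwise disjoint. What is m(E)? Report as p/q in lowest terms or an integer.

For pairwise disjoint intervals, m(union_i I_i) = sum_i m(I_i),
and m is invariant under swapping open/closed endpoints (single points have measure 0).
So m(E) = sum_i (b_i - a_i).
  I_1 has length 1 - (-2) = 3.
  I_2 has length 11/2 - 5/2 = 3.
Summing:
  m(E) = 3 + 3 = 6.

6


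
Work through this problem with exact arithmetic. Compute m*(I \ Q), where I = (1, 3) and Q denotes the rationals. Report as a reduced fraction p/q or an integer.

The interval I = (1, 3) has m(I) = 3 - 1 = 2 (endpoints are measure-zero, so open/closed/half-open agree). Write I = (I cap Q) u (I \ Q). The rationals in I are countable, so m*(I cap Q) = 0 (cover each rational by intervals whose total length is arbitrarily small). By countable subadditivity m*(I) <= m*(I cap Q) + m*(I \ Q), hence m*(I \ Q) >= m(I) = 2. The reverse inequality m*(I \ Q) <= m*(I) = 2 is trivial since (I \ Q) is a subset of I. Therefore m*(I \ Q) = 2.

2


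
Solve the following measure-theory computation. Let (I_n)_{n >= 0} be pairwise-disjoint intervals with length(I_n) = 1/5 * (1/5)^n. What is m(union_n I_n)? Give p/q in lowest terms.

By countable additivity of the Lebesgue measure on pairwise disjoint measurable sets,
  m(union_{n >= 0} I_n) = sum_{n >= 0} m(I_n) = sum_{n >= 0} a * r^n,
  with a = 1/5 and r = 1/5.
Since 0 < r = 1/5 < 1, the geometric series converges:
  sum_{n >= 0} a * r^n = a / (1 - r).
  = 1/5 / (1 - 1/5)
  = 1/5 / (4/5)
  = 1/4.

1/4


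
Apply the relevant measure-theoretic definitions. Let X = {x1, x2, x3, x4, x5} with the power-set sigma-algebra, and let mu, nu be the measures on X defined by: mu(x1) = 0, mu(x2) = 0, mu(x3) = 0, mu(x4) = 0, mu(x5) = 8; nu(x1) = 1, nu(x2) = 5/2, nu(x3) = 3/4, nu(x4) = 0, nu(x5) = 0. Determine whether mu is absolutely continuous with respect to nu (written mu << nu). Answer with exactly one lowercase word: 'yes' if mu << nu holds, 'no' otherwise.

mu << nu means: every nu-null measurable set is also mu-null; equivalently, for every atom x, if nu({x}) = 0 then mu({x}) = 0.
Checking each atom:
  x1: nu = 1 > 0 -> no constraint.
  x2: nu = 5/2 > 0 -> no constraint.
  x3: nu = 3/4 > 0 -> no constraint.
  x4: nu = 0, mu = 0 -> consistent with mu << nu.
  x5: nu = 0, mu = 8 > 0 -> violates mu << nu.
The atom(s) x5 violate the condition (nu = 0 but mu > 0). Therefore mu is NOT absolutely continuous w.r.t. nu.

no


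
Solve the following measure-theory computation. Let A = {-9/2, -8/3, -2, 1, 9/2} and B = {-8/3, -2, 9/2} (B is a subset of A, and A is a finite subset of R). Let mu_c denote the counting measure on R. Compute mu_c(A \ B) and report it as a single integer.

Counting measure assigns mu_c(E) = |E| (number of elements) when E is finite. For B subset A, A \ B is the set of elements of A not in B, so |A \ B| = |A| - |B|.
|A| = 5, |B| = 3, so mu_c(A \ B) = 5 - 3 = 2.

2


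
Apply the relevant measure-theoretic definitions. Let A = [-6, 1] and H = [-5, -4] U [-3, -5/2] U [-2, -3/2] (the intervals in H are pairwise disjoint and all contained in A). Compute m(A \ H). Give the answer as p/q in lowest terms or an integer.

The ambient interval has length m(A) = 1 - (-6) = 7.
Since the holes are disjoint and sit inside A, by finite additivity
  m(H) = sum_i (b_i - a_i), and m(A \ H) = m(A) - m(H).
Computing the hole measures:
  m(H_1) = -4 - (-5) = 1.
  m(H_2) = -5/2 - (-3) = 1/2.
  m(H_3) = -3/2 - (-2) = 1/2.
Summed: m(H) = 1 + 1/2 + 1/2 = 2.
So m(A \ H) = 7 - 2 = 5.

5


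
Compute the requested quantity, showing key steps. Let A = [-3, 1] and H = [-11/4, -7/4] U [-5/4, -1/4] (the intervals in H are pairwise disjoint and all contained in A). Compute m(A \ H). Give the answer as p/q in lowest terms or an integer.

The ambient interval has length m(A) = 1 - (-3) = 4.
Since the holes are disjoint and sit inside A, by finite additivity
  m(H) = sum_i (b_i - a_i), and m(A \ H) = m(A) - m(H).
Computing the hole measures:
  m(H_1) = -7/4 - (-11/4) = 1.
  m(H_2) = -1/4 - (-5/4) = 1.
Summed: m(H) = 1 + 1 = 2.
So m(A \ H) = 4 - 2 = 2.

2


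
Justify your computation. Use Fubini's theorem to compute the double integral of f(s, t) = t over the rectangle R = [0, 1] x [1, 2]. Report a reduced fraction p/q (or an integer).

f(s, t) is a tensor product of a function of s and a function of t, and both factors are bounded continuous (hence Lebesgue integrable) on the rectangle, so Fubini's theorem applies:
  integral_R f d(m x m) = (integral_a1^b1 1 ds) * (integral_a2^b2 t dt).
Inner integral in s: integral_{0}^{1} 1 ds = (1^1 - 0^1)/1
  = 1.
Inner integral in t: integral_{1}^{2} t dt = (2^2 - 1^2)/2
  = 3/2.
Product: (1) * (3/2) = 3/2.

3/2


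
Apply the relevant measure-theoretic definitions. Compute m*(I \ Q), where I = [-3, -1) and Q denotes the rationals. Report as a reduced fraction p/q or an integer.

The interval I = [-3, -1) has m(I) = -1 - (-3) = 2 (endpoints are measure-zero, so open/closed/half-open agree). Write I = (I cap Q) u (I \ Q). The rationals in I are countable, so m*(I cap Q) = 0 (cover each rational by intervals whose total length is arbitrarily small). By countable subadditivity m*(I) <= m*(I cap Q) + m*(I \ Q), hence m*(I \ Q) >= m(I) = 2. The reverse inequality m*(I \ Q) <= m*(I) = 2 is trivial since (I \ Q) is a subset of I. Therefore m*(I \ Q) = 2.

2


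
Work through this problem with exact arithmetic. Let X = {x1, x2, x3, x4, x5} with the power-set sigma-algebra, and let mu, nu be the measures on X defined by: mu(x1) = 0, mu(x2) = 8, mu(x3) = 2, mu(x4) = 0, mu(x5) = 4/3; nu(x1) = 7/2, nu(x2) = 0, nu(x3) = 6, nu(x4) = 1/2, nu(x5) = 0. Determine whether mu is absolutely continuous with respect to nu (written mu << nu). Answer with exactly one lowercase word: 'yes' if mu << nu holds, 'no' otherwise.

mu << nu means: every nu-null measurable set is also mu-null; equivalently, for every atom x, if nu({x}) = 0 then mu({x}) = 0.
Checking each atom:
  x1: nu = 7/2 > 0 -> no constraint.
  x2: nu = 0, mu = 8 > 0 -> violates mu << nu.
  x3: nu = 6 > 0 -> no constraint.
  x4: nu = 1/2 > 0 -> no constraint.
  x5: nu = 0, mu = 4/3 > 0 -> violates mu << nu.
The atom(s) x2, x5 violate the condition (nu = 0 but mu > 0). Therefore mu is NOT absolutely continuous w.r.t. nu.

no


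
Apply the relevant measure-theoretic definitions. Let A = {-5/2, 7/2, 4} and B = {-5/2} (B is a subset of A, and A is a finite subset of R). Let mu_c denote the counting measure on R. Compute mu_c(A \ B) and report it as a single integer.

Counting measure assigns mu_c(E) = |E| (number of elements) when E is finite. For B subset A, A \ B is the set of elements of A not in B, so |A \ B| = |A| - |B|.
|A| = 3, |B| = 1, so mu_c(A \ B) = 3 - 1 = 2.

2


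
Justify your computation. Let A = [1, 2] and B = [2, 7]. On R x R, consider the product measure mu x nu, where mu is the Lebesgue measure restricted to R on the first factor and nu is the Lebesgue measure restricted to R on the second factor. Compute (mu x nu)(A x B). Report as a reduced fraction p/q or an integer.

For a measurable rectangle A x B, the product measure satisfies
  (mu x nu)(A x B) = mu(A) * nu(B).
  mu(A) = 1.
  nu(B) = 5.
  (mu x nu)(A x B) = 1 * 5 = 5.

5


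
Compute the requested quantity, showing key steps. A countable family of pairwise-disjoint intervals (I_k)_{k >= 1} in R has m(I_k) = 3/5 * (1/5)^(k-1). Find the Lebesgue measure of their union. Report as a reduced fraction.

By countable additivity of the Lebesgue measure on pairwise disjoint measurable sets,
  m(union_{k >= 1} I_k) = sum_{k >= 1} m(I_k) = sum_{k >= 1} a * r^(k-1),
  with a = 3/5 and r = 1/5.
Since 0 < r = 1/5 < 1, the geometric series converges:
  sum_{k >= 1} a * r^(k-1) = a / (1 - r).
  = 3/5 / (1 - 1/5)
  = 3/5 / (4/5)
  = 3/4.

3/4


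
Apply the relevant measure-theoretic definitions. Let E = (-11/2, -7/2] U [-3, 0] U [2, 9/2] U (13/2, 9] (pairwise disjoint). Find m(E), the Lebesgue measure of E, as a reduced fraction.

For pairwise disjoint intervals, m(union_i I_i) = sum_i m(I_i),
and m is invariant under swapping open/closed endpoints (single points have measure 0).
So m(E) = sum_i (b_i - a_i).
  I_1 has length -7/2 - (-11/2) = 2.
  I_2 has length 0 - (-3) = 3.
  I_3 has length 9/2 - 2 = 5/2.
  I_4 has length 9 - 13/2 = 5/2.
Summing:
  m(E) = 2 + 3 + 5/2 + 5/2 = 10.

10


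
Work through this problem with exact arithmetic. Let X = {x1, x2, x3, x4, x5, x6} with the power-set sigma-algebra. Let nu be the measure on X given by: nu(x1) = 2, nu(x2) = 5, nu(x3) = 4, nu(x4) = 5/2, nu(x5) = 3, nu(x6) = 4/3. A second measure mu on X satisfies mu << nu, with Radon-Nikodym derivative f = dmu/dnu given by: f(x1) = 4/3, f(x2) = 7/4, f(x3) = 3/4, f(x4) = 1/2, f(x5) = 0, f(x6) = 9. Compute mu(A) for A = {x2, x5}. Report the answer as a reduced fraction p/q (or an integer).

By the defining property of the Radon-Nikodym derivative, for every measurable set A,
  mu(A) = integral_A f dnu.
Since nu is a discrete measure concentrated on the atoms of X, the integral over A reduces to the sum
  mu(A) = sum_{x in A} f(x) * nu({x}).
Computing each term:
  x2: f(x2) * nu(x2) = 7/4 * 5 = 35/4.
  x5: f(x5) * nu(x5) = 0 * 3 = 0.
Summing: mu(A) = 35/4 + 0 = 35/4.

35/4


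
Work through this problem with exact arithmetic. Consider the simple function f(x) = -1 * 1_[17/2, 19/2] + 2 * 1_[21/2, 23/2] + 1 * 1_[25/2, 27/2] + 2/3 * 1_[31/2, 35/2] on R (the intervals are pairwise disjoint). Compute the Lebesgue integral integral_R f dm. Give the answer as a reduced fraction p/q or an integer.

For a simple function f = sum_i c_i * 1_{A_i} with disjoint A_i,
  integral f dm = sum_i c_i * m(A_i).
Lengths of the A_i:
  m(A_1) = 19/2 - 17/2 = 1.
  m(A_2) = 23/2 - 21/2 = 1.
  m(A_3) = 27/2 - 25/2 = 1.
  m(A_4) = 35/2 - 31/2 = 2.
Contributions c_i * m(A_i):
  (-1) * (1) = -1.
  (2) * (1) = 2.
  (1) * (1) = 1.
  (2/3) * (2) = 4/3.
Total: -1 + 2 + 1 + 4/3 = 10/3.

10/3


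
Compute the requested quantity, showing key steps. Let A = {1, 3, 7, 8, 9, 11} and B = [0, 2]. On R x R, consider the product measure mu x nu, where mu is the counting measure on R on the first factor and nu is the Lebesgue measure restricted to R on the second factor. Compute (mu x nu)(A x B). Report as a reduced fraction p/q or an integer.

For a measurable rectangle A x B, the product measure satisfies
  (mu x nu)(A x B) = mu(A) * nu(B).
  mu(A) = 6.
  nu(B) = 2.
  (mu x nu)(A x B) = 6 * 2 = 12.

12


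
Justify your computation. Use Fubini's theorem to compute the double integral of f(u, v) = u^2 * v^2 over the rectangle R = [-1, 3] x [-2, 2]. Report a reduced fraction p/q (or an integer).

f(u, v) is a tensor product of a function of u and a function of v, and both factors are bounded continuous (hence Lebesgue integrable) on the rectangle, so Fubini's theorem applies:
  integral_R f d(m x m) = (integral_a1^b1 u^2 du) * (integral_a2^b2 v^2 dv).
Inner integral in u: integral_{-1}^{3} u^2 du = (3^3 - (-1)^3)/3
  = 28/3.
Inner integral in v: integral_{-2}^{2} v^2 dv = (2^3 - (-2)^3)/3
  = 16/3.
Product: (28/3) * (16/3) = 448/9.

448/9


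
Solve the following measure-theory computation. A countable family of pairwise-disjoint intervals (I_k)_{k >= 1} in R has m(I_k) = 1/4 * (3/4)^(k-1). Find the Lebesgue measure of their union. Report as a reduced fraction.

By countable additivity of the Lebesgue measure on pairwise disjoint measurable sets,
  m(union_{k >= 1} I_k) = sum_{k >= 1} m(I_k) = sum_{k >= 1} a * r^(k-1),
  with a = 1/4 and r = 3/4.
Since 0 < r = 3/4 < 1, the geometric series converges:
  sum_{k >= 1} a * r^(k-1) = a / (1 - r).
  = 1/4 / (1 - 3/4)
  = 1/4 / (1/4)
  = 1.

1


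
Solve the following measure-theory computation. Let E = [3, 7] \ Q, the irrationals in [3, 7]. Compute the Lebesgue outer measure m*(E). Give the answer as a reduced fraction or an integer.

The interval I = [3, 7] has m(I) = 7 - 3 = 4 (endpoints are measure-zero, so open/closed/half-open agree). Write I = (I cap Q) u (I \ Q). The rationals in I are countable, so m*(I cap Q) = 0 (cover each rational by intervals whose total length is arbitrarily small). By countable subadditivity m*(I) <= m*(I cap Q) + m*(I \ Q), hence m*(I \ Q) >= m(I) = 4. The reverse inequality m*(I \ Q) <= m*(I) = 4 is trivial since (I \ Q) is a subset of I. Therefore m*(I \ Q) = 4.

4


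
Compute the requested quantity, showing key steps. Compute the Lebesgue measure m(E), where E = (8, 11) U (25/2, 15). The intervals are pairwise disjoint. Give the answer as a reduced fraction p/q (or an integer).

For pairwise disjoint intervals, m(union_i I_i) = sum_i m(I_i),
and m is invariant under swapping open/closed endpoints (single points have measure 0).
So m(E) = sum_i (b_i - a_i).
  I_1 has length 11 - 8 = 3.
  I_2 has length 15 - 25/2 = 5/2.
Summing:
  m(E) = 3 + 5/2 = 11/2.

11/2


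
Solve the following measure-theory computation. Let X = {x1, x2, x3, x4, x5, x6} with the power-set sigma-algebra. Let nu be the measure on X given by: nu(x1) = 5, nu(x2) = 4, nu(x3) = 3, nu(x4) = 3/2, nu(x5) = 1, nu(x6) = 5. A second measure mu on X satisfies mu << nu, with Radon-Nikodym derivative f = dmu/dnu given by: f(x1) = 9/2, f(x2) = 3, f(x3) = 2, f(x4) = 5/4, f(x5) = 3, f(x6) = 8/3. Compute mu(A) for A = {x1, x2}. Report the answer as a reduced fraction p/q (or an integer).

By the defining property of the Radon-Nikodym derivative, for every measurable set A,
  mu(A) = integral_A f dnu.
Since nu is a discrete measure concentrated on the atoms of X, the integral over A reduces to the sum
  mu(A) = sum_{x in A} f(x) * nu({x}).
Computing each term:
  x1: f(x1) * nu(x1) = 9/2 * 5 = 45/2.
  x2: f(x2) * nu(x2) = 3 * 4 = 12.
Summing: mu(A) = 45/2 + 12 = 69/2.

69/2


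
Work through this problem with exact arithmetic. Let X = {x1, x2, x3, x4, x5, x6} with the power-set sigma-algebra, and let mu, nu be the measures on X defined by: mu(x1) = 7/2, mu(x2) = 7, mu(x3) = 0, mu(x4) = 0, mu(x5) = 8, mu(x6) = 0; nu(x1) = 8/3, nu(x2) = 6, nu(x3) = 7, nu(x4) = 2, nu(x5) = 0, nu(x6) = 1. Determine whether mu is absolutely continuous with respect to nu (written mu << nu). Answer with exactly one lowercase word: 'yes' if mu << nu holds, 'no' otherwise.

mu << nu means: every nu-null measurable set is also mu-null; equivalently, for every atom x, if nu({x}) = 0 then mu({x}) = 0.
Checking each atom:
  x1: nu = 8/3 > 0 -> no constraint.
  x2: nu = 6 > 0 -> no constraint.
  x3: nu = 7 > 0 -> no constraint.
  x4: nu = 2 > 0 -> no constraint.
  x5: nu = 0, mu = 8 > 0 -> violates mu << nu.
  x6: nu = 1 > 0 -> no constraint.
The atom(s) x5 violate the condition (nu = 0 but mu > 0). Therefore mu is NOT absolutely continuous w.r.t. nu.

no


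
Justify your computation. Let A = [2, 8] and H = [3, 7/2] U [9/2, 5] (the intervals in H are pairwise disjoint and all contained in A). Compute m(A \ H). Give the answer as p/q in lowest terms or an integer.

The ambient interval has length m(A) = 8 - 2 = 6.
Since the holes are disjoint and sit inside A, by finite additivity
  m(H) = sum_i (b_i - a_i), and m(A \ H) = m(A) - m(H).
Computing the hole measures:
  m(H_1) = 7/2 - 3 = 1/2.
  m(H_2) = 5 - 9/2 = 1/2.
Summed: m(H) = 1/2 + 1/2 = 1.
So m(A \ H) = 6 - 1 = 5.

5


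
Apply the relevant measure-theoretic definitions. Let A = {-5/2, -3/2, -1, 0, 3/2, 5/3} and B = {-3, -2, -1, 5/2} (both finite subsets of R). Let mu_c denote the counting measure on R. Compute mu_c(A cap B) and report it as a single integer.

Counting measure on a finite set equals cardinality. mu_c(A cap B) = |A cap B| (elements appearing in both).
Enumerating the elements of A that also lie in B gives 1 element(s).
So mu_c(A cap B) = 1.

1


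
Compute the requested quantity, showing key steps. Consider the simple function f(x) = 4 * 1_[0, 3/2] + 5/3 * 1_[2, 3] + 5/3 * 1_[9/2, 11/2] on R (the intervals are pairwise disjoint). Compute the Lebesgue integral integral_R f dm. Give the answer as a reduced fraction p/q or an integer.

For a simple function f = sum_i c_i * 1_{A_i} with disjoint A_i,
  integral f dm = sum_i c_i * m(A_i).
Lengths of the A_i:
  m(A_1) = 3/2 - 0 = 3/2.
  m(A_2) = 3 - 2 = 1.
  m(A_3) = 11/2 - 9/2 = 1.
Contributions c_i * m(A_i):
  (4) * (3/2) = 6.
  (5/3) * (1) = 5/3.
  (5/3) * (1) = 5/3.
Total: 6 + 5/3 + 5/3 = 28/3.

28/3


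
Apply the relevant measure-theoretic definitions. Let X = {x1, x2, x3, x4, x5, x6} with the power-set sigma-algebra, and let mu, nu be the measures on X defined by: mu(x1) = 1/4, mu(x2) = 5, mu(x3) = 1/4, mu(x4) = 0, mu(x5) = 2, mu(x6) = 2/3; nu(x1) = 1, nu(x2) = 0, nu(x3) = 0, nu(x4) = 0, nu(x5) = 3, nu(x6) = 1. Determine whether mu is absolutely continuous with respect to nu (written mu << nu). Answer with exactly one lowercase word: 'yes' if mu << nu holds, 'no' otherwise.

mu << nu means: every nu-null measurable set is also mu-null; equivalently, for every atom x, if nu({x}) = 0 then mu({x}) = 0.
Checking each atom:
  x1: nu = 1 > 0 -> no constraint.
  x2: nu = 0, mu = 5 > 0 -> violates mu << nu.
  x3: nu = 0, mu = 1/4 > 0 -> violates mu << nu.
  x4: nu = 0, mu = 0 -> consistent with mu << nu.
  x5: nu = 3 > 0 -> no constraint.
  x6: nu = 1 > 0 -> no constraint.
The atom(s) x2, x3 violate the condition (nu = 0 but mu > 0). Therefore mu is NOT absolutely continuous w.r.t. nu.

no


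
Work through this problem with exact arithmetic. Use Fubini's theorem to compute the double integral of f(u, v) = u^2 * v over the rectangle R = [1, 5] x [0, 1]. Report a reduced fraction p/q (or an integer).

f(u, v) is a tensor product of a function of u and a function of v, and both factors are bounded continuous (hence Lebesgue integrable) on the rectangle, so Fubini's theorem applies:
  integral_R f d(m x m) = (integral_a1^b1 u^2 du) * (integral_a2^b2 v dv).
Inner integral in u: integral_{1}^{5} u^2 du = (5^3 - 1^3)/3
  = 124/3.
Inner integral in v: integral_{0}^{1} v dv = (1^2 - 0^2)/2
  = 1/2.
Product: (124/3) * (1/2) = 62/3.

62/3


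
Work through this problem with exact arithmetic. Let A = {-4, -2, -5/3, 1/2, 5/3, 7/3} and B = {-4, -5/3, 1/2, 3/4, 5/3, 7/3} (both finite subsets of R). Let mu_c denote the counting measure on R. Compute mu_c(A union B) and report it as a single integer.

Counting measure on a finite set equals cardinality. By inclusion-exclusion, |A union B| = |A| + |B| - |A cap B|.
|A| = 6, |B| = 6, |A cap B| = 5.
So mu_c(A union B) = 6 + 6 - 5 = 7.

7


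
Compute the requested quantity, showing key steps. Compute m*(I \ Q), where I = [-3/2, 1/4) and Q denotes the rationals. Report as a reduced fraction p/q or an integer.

The interval I = [-3/2, 1/4) has m(I) = 1/4 - (-3/2) = 7/4 (endpoints are measure-zero, so open/closed/half-open agree). Write I = (I cap Q) u (I \ Q). The rationals in I are countable, so m*(I cap Q) = 0 (cover each rational by intervals whose total length is arbitrarily small). By countable subadditivity m*(I) <= m*(I cap Q) + m*(I \ Q), hence m*(I \ Q) >= m(I) = 7/4. The reverse inequality m*(I \ Q) <= m*(I) = 7/4 is trivial since (I \ Q) is a subset of I. Therefore m*(I \ Q) = 7/4.

7/4


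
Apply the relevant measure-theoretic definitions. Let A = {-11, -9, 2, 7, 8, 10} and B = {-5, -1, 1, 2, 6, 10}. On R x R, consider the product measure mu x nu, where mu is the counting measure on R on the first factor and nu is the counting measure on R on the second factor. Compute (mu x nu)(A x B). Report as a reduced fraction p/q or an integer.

For a measurable rectangle A x B, the product measure satisfies
  (mu x nu)(A x B) = mu(A) * nu(B).
  mu(A) = 6.
  nu(B) = 6.
  (mu x nu)(A x B) = 6 * 6 = 36.

36


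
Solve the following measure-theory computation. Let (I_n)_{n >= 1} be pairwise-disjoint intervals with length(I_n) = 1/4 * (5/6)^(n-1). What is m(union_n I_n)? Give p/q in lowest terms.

By countable additivity of the Lebesgue measure on pairwise disjoint measurable sets,
  m(union_{n >= 1} I_n) = sum_{n >= 1} m(I_n) = sum_{n >= 1} a * r^(n-1),
  with a = 1/4 and r = 5/6.
Since 0 < r = 5/6 < 1, the geometric series converges:
  sum_{n >= 1} a * r^(n-1) = a / (1 - r).
  = 1/4 / (1 - 5/6)
  = 1/4 / (1/6)
  = 3/2.

3/2


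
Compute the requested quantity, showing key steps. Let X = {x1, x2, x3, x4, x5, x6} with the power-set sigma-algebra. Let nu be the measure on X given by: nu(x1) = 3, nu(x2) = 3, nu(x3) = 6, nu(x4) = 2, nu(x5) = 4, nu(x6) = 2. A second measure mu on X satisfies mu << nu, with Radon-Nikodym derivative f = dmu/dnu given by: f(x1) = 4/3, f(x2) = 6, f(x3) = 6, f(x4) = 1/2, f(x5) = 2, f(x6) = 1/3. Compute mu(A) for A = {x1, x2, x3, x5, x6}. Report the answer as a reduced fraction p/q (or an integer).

By the defining property of the Radon-Nikodym derivative, for every measurable set A,
  mu(A) = integral_A f dnu.
Since nu is a discrete measure concentrated on the atoms of X, the integral over A reduces to the sum
  mu(A) = sum_{x in A} f(x) * nu({x}).
Computing each term:
  x1: f(x1) * nu(x1) = 4/3 * 3 = 4.
  x2: f(x2) * nu(x2) = 6 * 3 = 18.
  x3: f(x3) * nu(x3) = 6 * 6 = 36.
  x5: f(x5) * nu(x5) = 2 * 4 = 8.
  x6: f(x6) * nu(x6) = 1/3 * 2 = 2/3.
Summing: mu(A) = 4 + 18 + 36 + 8 + 2/3 = 200/3.

200/3


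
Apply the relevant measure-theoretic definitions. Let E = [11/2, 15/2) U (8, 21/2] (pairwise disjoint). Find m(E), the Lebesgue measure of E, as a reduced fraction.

For pairwise disjoint intervals, m(union_i I_i) = sum_i m(I_i),
and m is invariant under swapping open/closed endpoints (single points have measure 0).
So m(E) = sum_i (b_i - a_i).
  I_1 has length 15/2 - 11/2 = 2.
  I_2 has length 21/2 - 8 = 5/2.
Summing:
  m(E) = 2 + 5/2 = 9/2.

9/2


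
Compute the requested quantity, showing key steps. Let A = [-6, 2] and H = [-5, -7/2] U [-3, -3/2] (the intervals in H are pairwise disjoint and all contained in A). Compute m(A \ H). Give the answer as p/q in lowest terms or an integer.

The ambient interval has length m(A) = 2 - (-6) = 8.
Since the holes are disjoint and sit inside A, by finite additivity
  m(H) = sum_i (b_i - a_i), and m(A \ H) = m(A) - m(H).
Computing the hole measures:
  m(H_1) = -7/2 - (-5) = 3/2.
  m(H_2) = -3/2 - (-3) = 3/2.
Summed: m(H) = 3/2 + 3/2 = 3.
So m(A \ H) = 8 - 3 = 5.

5


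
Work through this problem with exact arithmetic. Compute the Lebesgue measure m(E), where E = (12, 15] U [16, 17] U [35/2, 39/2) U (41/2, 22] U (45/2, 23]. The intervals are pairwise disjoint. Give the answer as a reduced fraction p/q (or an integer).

For pairwise disjoint intervals, m(union_i I_i) = sum_i m(I_i),
and m is invariant under swapping open/closed endpoints (single points have measure 0).
So m(E) = sum_i (b_i - a_i).
  I_1 has length 15 - 12 = 3.
  I_2 has length 17 - 16 = 1.
  I_3 has length 39/2 - 35/2 = 2.
  I_4 has length 22 - 41/2 = 3/2.
  I_5 has length 23 - 45/2 = 1/2.
Summing:
  m(E) = 3 + 1 + 2 + 3/2 + 1/2 = 8.

8


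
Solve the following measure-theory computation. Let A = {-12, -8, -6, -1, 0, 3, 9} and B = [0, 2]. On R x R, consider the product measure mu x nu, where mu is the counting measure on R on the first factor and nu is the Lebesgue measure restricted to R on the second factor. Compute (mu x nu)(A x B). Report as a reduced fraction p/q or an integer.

For a measurable rectangle A x B, the product measure satisfies
  (mu x nu)(A x B) = mu(A) * nu(B).
  mu(A) = 7.
  nu(B) = 2.
  (mu x nu)(A x B) = 7 * 2 = 14.

14


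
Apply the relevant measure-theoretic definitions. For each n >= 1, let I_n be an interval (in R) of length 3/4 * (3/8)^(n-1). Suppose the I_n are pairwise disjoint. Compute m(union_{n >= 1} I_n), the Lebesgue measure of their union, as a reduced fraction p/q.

By countable additivity of the Lebesgue measure on pairwise disjoint measurable sets,
  m(union_{n >= 1} I_n) = sum_{n >= 1} m(I_n) = sum_{n >= 1} a * r^(n-1),
  with a = 3/4 and r = 3/8.
Since 0 < r = 3/8 < 1, the geometric series converges:
  sum_{n >= 1} a * r^(n-1) = a / (1 - r).
  = 3/4 / (1 - 3/8)
  = 3/4 / (5/8)
  = 6/5.

6/5


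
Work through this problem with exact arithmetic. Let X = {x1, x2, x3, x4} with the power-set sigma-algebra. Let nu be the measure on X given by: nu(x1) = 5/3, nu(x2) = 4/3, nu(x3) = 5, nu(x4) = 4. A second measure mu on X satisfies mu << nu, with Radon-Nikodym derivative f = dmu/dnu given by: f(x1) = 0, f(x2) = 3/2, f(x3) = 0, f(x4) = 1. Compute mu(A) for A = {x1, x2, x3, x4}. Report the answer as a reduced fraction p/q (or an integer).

By the defining property of the Radon-Nikodym derivative, for every measurable set A,
  mu(A) = integral_A f dnu.
Since nu is a discrete measure concentrated on the atoms of X, the integral over A reduces to the sum
  mu(A) = sum_{x in A} f(x) * nu({x}).
Computing each term:
  x1: f(x1) * nu(x1) = 0 * 5/3 = 0.
  x2: f(x2) * nu(x2) = 3/2 * 4/3 = 2.
  x3: f(x3) * nu(x3) = 0 * 5 = 0.
  x4: f(x4) * nu(x4) = 1 * 4 = 4.
Summing: mu(A) = 0 + 2 + 0 + 4 = 6.

6


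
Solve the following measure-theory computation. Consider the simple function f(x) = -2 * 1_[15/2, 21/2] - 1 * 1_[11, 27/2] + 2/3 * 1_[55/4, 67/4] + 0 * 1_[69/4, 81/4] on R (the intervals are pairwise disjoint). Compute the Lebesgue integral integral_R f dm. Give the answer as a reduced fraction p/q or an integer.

For a simple function f = sum_i c_i * 1_{A_i} with disjoint A_i,
  integral f dm = sum_i c_i * m(A_i).
Lengths of the A_i:
  m(A_1) = 21/2 - 15/2 = 3.
  m(A_2) = 27/2 - 11 = 5/2.
  m(A_3) = 67/4 - 55/4 = 3.
  m(A_4) = 81/4 - 69/4 = 3.
Contributions c_i * m(A_i):
  (-2) * (3) = -6.
  (-1) * (5/2) = -5/2.
  (2/3) * (3) = 2.
  (0) * (3) = 0.
Total: -6 - 5/2 + 2 + 0 = -13/2.

-13/2


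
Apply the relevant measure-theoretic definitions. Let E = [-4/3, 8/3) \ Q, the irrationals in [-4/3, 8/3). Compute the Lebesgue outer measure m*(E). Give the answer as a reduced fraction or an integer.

The interval I = [-4/3, 8/3) has m(I) = 8/3 - (-4/3) = 4 (endpoints are measure-zero, so open/closed/half-open agree). Write I = (I cap Q) u (I \ Q). The rationals in I are countable, so m*(I cap Q) = 0 (cover each rational by intervals whose total length is arbitrarily small). By countable subadditivity m*(I) <= m*(I cap Q) + m*(I \ Q), hence m*(I \ Q) >= m(I) = 4. The reverse inequality m*(I \ Q) <= m*(I) = 4 is trivial since (I \ Q) is a subset of I. Therefore m*(I \ Q) = 4.

4


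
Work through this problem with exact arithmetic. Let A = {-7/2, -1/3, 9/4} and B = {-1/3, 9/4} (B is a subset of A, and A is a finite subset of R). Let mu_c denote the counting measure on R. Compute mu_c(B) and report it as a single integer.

Counting measure assigns mu_c(E) = |E| (number of elements) when E is finite.
B has 2 element(s), so mu_c(B) = 2.

2


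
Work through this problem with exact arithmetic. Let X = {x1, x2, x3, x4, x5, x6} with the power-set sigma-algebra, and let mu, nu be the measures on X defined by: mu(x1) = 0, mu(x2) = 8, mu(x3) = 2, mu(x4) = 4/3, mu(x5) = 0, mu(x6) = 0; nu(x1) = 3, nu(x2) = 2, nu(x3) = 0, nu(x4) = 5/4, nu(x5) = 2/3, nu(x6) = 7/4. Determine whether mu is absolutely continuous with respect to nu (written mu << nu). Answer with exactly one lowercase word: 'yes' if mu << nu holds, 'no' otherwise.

mu << nu means: every nu-null measurable set is also mu-null; equivalently, for every atom x, if nu({x}) = 0 then mu({x}) = 0.
Checking each atom:
  x1: nu = 3 > 0 -> no constraint.
  x2: nu = 2 > 0 -> no constraint.
  x3: nu = 0, mu = 2 > 0 -> violates mu << nu.
  x4: nu = 5/4 > 0 -> no constraint.
  x5: nu = 2/3 > 0 -> no constraint.
  x6: nu = 7/4 > 0 -> no constraint.
The atom(s) x3 violate the condition (nu = 0 but mu > 0). Therefore mu is NOT absolutely continuous w.r.t. nu.

no


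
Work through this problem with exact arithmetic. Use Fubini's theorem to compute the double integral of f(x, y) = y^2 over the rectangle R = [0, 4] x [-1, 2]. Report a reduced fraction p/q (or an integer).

f(x, y) is a tensor product of a function of x and a function of y, and both factors are bounded continuous (hence Lebesgue integrable) on the rectangle, so Fubini's theorem applies:
  integral_R f d(m x m) = (integral_a1^b1 1 dx) * (integral_a2^b2 y^2 dy).
Inner integral in x: integral_{0}^{4} 1 dx = (4^1 - 0^1)/1
  = 4.
Inner integral in y: integral_{-1}^{2} y^2 dy = (2^3 - (-1)^3)/3
  = 3.
Product: (4) * (3) = 12.

12


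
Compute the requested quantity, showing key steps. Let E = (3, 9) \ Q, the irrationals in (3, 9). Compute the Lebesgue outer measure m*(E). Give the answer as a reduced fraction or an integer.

The interval I = (3, 9) has m(I) = 9 - 3 = 6 (endpoints are measure-zero, so open/closed/half-open agree). Write I = (I cap Q) u (I \ Q). The rationals in I are countable, so m*(I cap Q) = 0 (cover each rational by intervals whose total length is arbitrarily small). By countable subadditivity m*(I) <= m*(I cap Q) + m*(I \ Q), hence m*(I \ Q) >= m(I) = 6. The reverse inequality m*(I \ Q) <= m*(I) = 6 is trivial since (I \ Q) is a subset of I. Therefore m*(I \ Q) = 6.

6


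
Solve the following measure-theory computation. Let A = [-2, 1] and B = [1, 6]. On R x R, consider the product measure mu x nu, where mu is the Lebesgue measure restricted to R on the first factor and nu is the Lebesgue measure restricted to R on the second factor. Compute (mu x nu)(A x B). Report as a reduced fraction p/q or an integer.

For a measurable rectangle A x B, the product measure satisfies
  (mu x nu)(A x B) = mu(A) * nu(B).
  mu(A) = 3.
  nu(B) = 5.
  (mu x nu)(A x B) = 3 * 5 = 15.

15
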